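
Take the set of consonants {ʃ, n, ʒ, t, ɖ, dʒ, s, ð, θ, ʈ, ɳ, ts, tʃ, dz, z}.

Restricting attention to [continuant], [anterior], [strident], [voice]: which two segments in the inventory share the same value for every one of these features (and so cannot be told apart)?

/ɖ/ (voiced retroflex stop) and /ɳ/ (retroflex nasal) are both [-continuant], [-anterior], [-strident], [+voice], so none of the listed features separates them. (They do differ in [sonorant] and [nasal], which are not among the given features.) Every other pair in the inventory differs on at least one listed feature.

ɖ, ɳ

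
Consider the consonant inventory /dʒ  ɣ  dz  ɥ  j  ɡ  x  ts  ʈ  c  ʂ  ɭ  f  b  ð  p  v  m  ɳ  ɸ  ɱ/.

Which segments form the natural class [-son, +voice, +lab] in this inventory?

Eliminate segments failing any feature: /dʒ, ɣ, dz, ɡ, ð/ are [-labial]; /ɥ, j, ɭ, m, ɳ, ɱ/ are [+sonorant]; /x, ts, ʈ, c, ʂ, f, p, ɸ/ are [-voice]. The remaining /b, v/ satisfy [-sonorant], [+voice], [+labial].

b, v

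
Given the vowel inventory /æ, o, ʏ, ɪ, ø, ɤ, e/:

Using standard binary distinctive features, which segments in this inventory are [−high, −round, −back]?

Eliminate segments failing any feature: /o, ø/ are [+round]; /ʏ, ɪ/ are [+high]; /ɤ/ is [+back]. The remaining /æ, e/ satisfy [−high], [−round], [−back].

æ, e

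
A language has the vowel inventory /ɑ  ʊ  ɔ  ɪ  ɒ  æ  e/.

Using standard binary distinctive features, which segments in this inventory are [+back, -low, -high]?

Checking each segment against [+back], [-low], [-high]: /ɔ/ (mid back rounded lax vowel) satisfies every feature; every other segment in the inventory fails at least one.

ɔ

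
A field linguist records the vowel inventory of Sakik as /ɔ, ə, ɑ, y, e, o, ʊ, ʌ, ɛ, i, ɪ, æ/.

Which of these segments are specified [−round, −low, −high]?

Checking each segment against [−round], [−low], [−high]: /ə/ (mid central vowel (schwa)), /e/ (mid front unrounded tense vowel), /ʌ/ (mid back unrounded lax vowel), /ɛ/ (mid front unrounded lax vowel) satisfy every feature; every other segment in the inventory fails at least one.

ə, e, ʌ, ɛ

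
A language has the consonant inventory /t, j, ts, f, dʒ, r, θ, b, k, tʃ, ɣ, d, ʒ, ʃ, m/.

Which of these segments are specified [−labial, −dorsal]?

Checking each segment against [−labial], [−dorsal]: /t/ (voiceless alveolar stop), /ts/ (voiceless alveolar affricate), /dʒ/ (voiced postalveolar affricate), /r/ (alveolar trill), /θ/ (voiceless dental fricative), /tʃ/ (voiceless postalveolar affricate), among others, satisfy every feature; every other segment in the inventory fails at least one.

t, ts, dʒ, r, θ, tʃ, d, ʒ, ʃ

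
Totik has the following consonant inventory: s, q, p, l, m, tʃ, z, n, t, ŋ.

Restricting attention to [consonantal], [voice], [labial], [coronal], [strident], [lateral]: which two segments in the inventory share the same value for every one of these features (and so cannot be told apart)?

/tʃ/ (voiceless postalveolar affricate) and /s/ (voiceless alveolar fricative) are both [+consonantal], [−voice], [−labial], [+coronal], [+strident], [−lateral], so none of the listed features separates them. (They do differ in [continuant], [anterior] and [distributed], which are not among the given features.) Every other pair in the inventory differs on at least one listed feature.

tʃ, s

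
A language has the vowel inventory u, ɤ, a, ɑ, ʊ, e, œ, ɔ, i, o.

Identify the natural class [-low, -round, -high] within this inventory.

Checking each segment against [-low], [-round], [-high]: /ɤ/ (mid back unrounded tense vowel), /e/ (mid front unrounded tense vowel) satisfy every feature; every other segment in the inventory fails at least one.

ɤ, e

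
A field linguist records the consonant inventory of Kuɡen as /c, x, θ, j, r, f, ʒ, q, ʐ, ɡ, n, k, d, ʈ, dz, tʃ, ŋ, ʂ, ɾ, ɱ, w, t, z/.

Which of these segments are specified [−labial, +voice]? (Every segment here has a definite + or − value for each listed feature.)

First, the [−labial] segments are /c, x, θ, j, r, ʒ, q, ʐ, ɡ, n, k, d, ʈ, dz, tʃ, ŋ, ʂ, ɾ, t, z/.
Intersecting with [+voice] leaves /j, r, ʒ, ʐ, ɡ, n, d, dz, ŋ, ɾ, z/.

j, r, ʒ, ʐ, ɡ, n, d, dz, ŋ, ɾ, z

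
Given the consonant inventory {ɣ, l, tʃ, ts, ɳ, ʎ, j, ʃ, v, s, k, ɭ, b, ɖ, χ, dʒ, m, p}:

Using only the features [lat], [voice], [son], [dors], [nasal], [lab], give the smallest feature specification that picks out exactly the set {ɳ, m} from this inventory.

/ɳ, m/ are exactly the [+nasal] segments in the inventory, so a single feature suffices.

[+nasal]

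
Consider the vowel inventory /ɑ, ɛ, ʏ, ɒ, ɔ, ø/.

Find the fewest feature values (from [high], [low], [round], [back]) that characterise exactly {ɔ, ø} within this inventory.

[−high, −low, +round]

/ɔ, ø/ are all [−high], [−low], [+round], and no other segment in the inventory matches all three values. Dropping any one of them over-generates: [−low, +round] alone would also admit /ʏ/; [−high, +round] alone would also admit /ɒ/; [−high, −low] alone would also admit /ɛ/. No other combination of two listed features picks out exactly this set either, so fewer than three features will not do.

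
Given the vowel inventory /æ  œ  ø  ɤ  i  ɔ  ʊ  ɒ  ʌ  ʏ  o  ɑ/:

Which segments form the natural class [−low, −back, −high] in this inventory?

œ, ø

First, the [−low] segments are /œ, ø, ɤ, i, ɔ, ʊ, ʌ, ʏ, o/.
Then [−back] gives /œ, ø, i, ʏ/.
Then [−high] leaves /œ, ø/.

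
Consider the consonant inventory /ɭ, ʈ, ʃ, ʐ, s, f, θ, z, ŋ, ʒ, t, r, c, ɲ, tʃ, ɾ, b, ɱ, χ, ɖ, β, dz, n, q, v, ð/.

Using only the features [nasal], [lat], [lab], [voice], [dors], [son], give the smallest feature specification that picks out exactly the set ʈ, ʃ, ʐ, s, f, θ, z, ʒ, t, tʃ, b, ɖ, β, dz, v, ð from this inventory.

Every target segment is [−sonorant], [−dorsal]; each remaining inventory member fails at least one of these. Each conjunct is needed — [−dorsal] alone would also admit /ɭ, r, ɾ, ɱ, …/; [−sonorant] alone would also admit /c, χ, q/ — and no other single listed feature has exactly this extension, so two is the minimum.

[−son, −dors]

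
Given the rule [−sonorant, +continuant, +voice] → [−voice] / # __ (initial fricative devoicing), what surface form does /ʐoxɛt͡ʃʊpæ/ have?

Only the initial segment /ʐ/ is both word-initial and matches the structural description. It is a voiced retroflex fricative, so [−sonorant, +continuant, +voice] holds; changing it to [−voice] with all other features held fixed yields /ʂ/ (voiceless retroflex fricative). No other segment meets both the structural description and the environment, so the output is [ʂoxɛt͡ʃʊpæ].

[ʂoxɛt͡ʃʊpæ]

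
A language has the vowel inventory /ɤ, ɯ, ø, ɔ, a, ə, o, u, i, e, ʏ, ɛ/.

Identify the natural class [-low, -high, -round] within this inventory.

Checking each segment against [-low], [-high], [-round]: /ɤ/ (mid back unrounded tense vowel), /ə/ (mid central vowel (schwa)), /e/ (mid front unrounded tense vowel), /ɛ/ (mid front unrounded lax vowel) satisfy every feature; every other segment in the inventory fails at least one.

ɤ, ə, e, ɛ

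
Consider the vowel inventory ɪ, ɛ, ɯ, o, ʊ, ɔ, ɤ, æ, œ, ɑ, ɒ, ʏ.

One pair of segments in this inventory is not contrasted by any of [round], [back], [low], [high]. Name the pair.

ɔ, o

On the given features, /ɔ/ and /o/ have an identical profile: [+round], [+back], [-low], [-high]. No other two segments in the inventory coincide on all 4 features. (They do differ in [tense], which is not among the given features.)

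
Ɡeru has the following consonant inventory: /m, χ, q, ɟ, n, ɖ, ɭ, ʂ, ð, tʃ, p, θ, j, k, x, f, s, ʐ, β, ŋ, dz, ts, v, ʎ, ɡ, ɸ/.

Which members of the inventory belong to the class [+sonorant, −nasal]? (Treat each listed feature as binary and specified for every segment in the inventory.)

Eliminate segments failing any feature: /m, n, ŋ/ are [+nasal]; /χ, q, ɟ, ɖ, ʂ, ð, tʃ, p, θ, k, x, f, s, ʐ, β, dz, ts, v, ɡ, ɸ/ are [−sonorant]. The remaining /ɭ, j, ʎ/ satisfy [+sonorant], [−nasal].

ɭ, j, ʎ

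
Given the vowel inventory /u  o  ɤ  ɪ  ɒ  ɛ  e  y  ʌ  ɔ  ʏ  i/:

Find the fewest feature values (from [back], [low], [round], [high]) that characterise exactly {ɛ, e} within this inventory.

/ɛ, e/ are all [−high], [−back], and no other segment in the inventory matches both values. Dropping any one of them over-generates: [−back] alone would also admit /ɪ, y, ʏ, i/; [−high] alone would also admit /o, ɤ, ɒ, ʌ, …/. No other single listed feature picks out exactly this set either, so fewer than two features will not do.

[−high, −back]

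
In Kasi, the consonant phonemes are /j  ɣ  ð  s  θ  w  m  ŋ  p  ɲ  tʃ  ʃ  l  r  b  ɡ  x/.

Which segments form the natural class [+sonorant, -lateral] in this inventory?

j, w, m, ŋ, ɲ, r

Eliminate segments failing any feature: /ɣ, ð, s, θ, p, tʃ, ʃ, b, ɡ, x/ are [-sonorant]; /l/ is [+lateral]. The remaining /j, w, m, ŋ, ɲ, r/ satisfy [+sonorant], [-lateral].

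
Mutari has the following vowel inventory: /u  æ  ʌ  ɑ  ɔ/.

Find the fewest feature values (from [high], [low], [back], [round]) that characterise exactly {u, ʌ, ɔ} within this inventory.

Every target segment is [-low] and no other inventory member is, so one feature is enough.

[-low]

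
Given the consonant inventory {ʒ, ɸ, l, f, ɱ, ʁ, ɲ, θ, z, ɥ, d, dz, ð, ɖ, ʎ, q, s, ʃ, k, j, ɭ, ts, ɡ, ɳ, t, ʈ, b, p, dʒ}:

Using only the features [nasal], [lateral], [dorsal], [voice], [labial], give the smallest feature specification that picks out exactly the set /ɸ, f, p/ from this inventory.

Every target segment is [-voice], [+labial]; each remaining inventory member fails at least one of these. Each conjunct is needed — [+labial] alone would also admit /ɱ, ɥ, b/; [-voice] alone would also admit /θ, q, s, ʃ, …/ — and no other single listed feature has exactly this extension, so two is the minimum.

[-voice, +labial]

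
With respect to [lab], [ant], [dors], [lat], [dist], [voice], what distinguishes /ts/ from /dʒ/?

[voice], [anterior], [distributed]

/ts/ is the voiceless alveolar affricate and /dʒ/ is the voiced postalveolar affricate. Both are [−labial], [−dorsal], [−lateral]. /ts/ is [−voice] while /dʒ/ is [+voice]; /ts/ is [+anterior] while /dʒ/ is [−anterior]; /ts/ is [−distributed] while /dʒ/ is [+distributed], so the distinguishing features are [voice], [anterior], [distributed].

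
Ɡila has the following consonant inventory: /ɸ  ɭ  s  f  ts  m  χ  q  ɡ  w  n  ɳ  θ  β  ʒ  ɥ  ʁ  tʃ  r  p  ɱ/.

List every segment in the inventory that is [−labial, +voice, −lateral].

ɡ, n, ɳ, ʒ, ʁ, r

Checking each segment against [−labial], [+voice], [−lateral]: /ɡ/ (voiced velar stop), /n/ (alveolar nasal), /ɳ/ (retroflex nasal), /ʒ/ (voiced postalveolar fricative), /ʁ/ (voiced uvular fricative), /r/ (alveolar trill) satisfy every feature; every other segment in the inventory fails at least one.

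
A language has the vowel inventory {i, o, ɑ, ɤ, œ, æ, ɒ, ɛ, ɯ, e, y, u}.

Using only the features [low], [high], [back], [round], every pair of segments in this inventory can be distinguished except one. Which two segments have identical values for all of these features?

ɛ, e

/ɛ/ (mid front unrounded lax vowel) and /e/ (mid front unrounded tense vowel) are both [−low], [−high], [−back], [−round], so none of the listed features separates them. (They do differ in [tense], which is not among the given features.) Every other pair in the inventory differs on at least one listed feature.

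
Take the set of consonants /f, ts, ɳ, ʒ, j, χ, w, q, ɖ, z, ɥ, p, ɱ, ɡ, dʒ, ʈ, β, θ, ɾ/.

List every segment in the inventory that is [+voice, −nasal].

The [+voice] segments are /ɳ, ʒ, j, w, ɖ, z, ɥ, ɱ, ɡ, dʒ, β, ɾ/.
Within that set, [−nasal] leaves /ʒ, j, w, ɖ, z, ɥ, ɡ, dʒ, β, ɾ/.

ʒ, j, w, ɖ, z, ɥ, ɡ, dʒ, β, ɾ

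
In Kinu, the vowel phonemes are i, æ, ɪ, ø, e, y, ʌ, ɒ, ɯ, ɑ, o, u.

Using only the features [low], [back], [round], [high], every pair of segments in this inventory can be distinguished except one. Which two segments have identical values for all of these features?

Both /ɪ/ and /i/ are [−low], [−back], [−round], [+high]. Since the list omits [tense] — which does distinguish the high front unrounded lax vowel from the high front unrounded tense vowel — this pair collapses; all other pairs remain distinct.

ɪ, i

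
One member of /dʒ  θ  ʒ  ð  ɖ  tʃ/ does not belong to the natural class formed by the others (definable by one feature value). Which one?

/dʒ, ð, tʃ, ʒ, θ/ are all [+distributed], but /ɖ/ (voiced retroflex stop) is [−distributed]. No other single segment can be removed to leave a set sharing one feature value that the removed segment lacks, so /ɖ/ is the odd one out.

ɖ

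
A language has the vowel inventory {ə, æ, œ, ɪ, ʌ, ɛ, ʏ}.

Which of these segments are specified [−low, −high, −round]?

ə, ʌ, ɛ

Eliminate segments failing any feature: /æ/ is [+low]; /œ/ is [+round]; /ɪ, ʏ/ are [+high]. The remaining /ə, ʌ, ɛ/ satisfy [−low], [−high], [−round].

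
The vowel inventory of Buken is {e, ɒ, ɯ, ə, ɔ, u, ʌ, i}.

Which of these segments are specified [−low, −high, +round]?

ɔ

Eliminate segments failing any feature: /e, ə, ʌ/ are [−round]; /ɒ/ is [+low]; /ɯ, u, i/ are [+high]. The remaining /ɔ/ satisfy [−low], [−high], [+round].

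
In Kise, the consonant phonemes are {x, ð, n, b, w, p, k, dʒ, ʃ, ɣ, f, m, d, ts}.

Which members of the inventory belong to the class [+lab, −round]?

b, p, f, m

Eliminate segments failing any feature: /x, ð, n, k, dʒ, ʃ, ɣ, d, ts/ are [−labial]; /w/ is [+round]. The remaining /b, p, f, m/ satisfy [+labial], [−round].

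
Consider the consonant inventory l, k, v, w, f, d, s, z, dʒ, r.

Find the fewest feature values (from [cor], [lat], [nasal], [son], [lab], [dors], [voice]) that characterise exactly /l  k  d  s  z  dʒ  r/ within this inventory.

Every target segment is [−labial] and no other inventory member is, so one feature is enough.

[−lab]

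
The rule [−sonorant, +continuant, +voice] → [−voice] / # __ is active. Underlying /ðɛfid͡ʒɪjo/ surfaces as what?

/ð/ satisfies [−sonorant, +continuant, +voice] and sits in # __. The [−voice] counterpart of the voiced dental fricative is /θ/. Other segments in /ðɛfid͡ʒɪjo/ either fail the structural description or are not in the environment, so the surface form is [θɛfid͡ʒɪjo].

[θɛfid͡ʒɪjo]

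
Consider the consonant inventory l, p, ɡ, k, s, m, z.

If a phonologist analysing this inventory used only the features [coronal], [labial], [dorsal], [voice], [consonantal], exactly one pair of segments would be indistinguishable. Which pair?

On the given features, /l/ and /z/ have an identical profile: [+coronal], [-labial], [-dorsal], [+voice], [+consonantal]. No other two segments in the inventory coincide on all 5 features. (They do differ in [sonorant], [lateral] and [strident], which are not among the given features.)

l, z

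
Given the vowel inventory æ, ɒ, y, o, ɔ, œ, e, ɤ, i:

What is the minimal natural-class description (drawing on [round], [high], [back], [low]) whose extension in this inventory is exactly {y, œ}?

[-back, +round]

/y, œ/ are all [-back], [+round], and no other segment in the inventory matches both values. Dropping any one of them over-generates: [+round] alone would also admit /ɒ, o, ɔ/; [-back] alone would also admit /æ, e, i/. No other single listed feature picks out exactly this set either, so fewer than two features will not do.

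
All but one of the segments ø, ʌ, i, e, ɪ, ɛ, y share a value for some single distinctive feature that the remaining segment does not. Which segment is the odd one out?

/y, i, ø, ɛ, e, ɪ/ are all [-back], but /ʌ/ (mid back unrounded lax vowel) is [+back]. No other single segment can be removed to leave a set sharing one feature value that the removed segment lacks, so /ʌ/ is the odd one out.

ʌ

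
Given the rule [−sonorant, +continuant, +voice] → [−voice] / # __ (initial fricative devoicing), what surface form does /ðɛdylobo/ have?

[θɛdylobo]

/ð/ satisfies [−sonorant, +continuant, +voice] and sits in # __. The [−voice] counterpart of the voiced dental fricative is /θ/. Other segments in /ðɛdylobo/ either fail the structural description or are not in the environment, so the surface form is [θɛdylobo].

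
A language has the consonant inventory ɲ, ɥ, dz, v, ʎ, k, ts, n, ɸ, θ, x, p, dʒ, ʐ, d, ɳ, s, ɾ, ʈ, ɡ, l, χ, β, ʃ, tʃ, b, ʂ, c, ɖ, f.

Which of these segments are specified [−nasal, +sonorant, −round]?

Eliminate segments failing any feature: /ɲ, n, ɳ/ are [+nasal]; /ɥ/ is [+round]; /dz, v, k, ts, ɸ, θ, x, p, dʒ, ʐ, d, s, ʈ, ɡ, χ, β, ʃ, tʃ, b, ʂ, c, ɖ, f/ are [−sonorant]. The remaining /ʎ, ɾ, l/ satisfy [−nasal], [+sonorant], [−round].

ʎ, ɾ, l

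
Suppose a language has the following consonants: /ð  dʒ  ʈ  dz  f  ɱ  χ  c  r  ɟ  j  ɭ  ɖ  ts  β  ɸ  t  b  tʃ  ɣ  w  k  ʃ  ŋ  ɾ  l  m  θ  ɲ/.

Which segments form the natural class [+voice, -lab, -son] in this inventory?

Checking each segment against [+voice], [-labial], [-sonorant]: /ð/ (voiced dental fricative), /dʒ/ (voiced postalveolar affricate), /dz/ (voiced alveolar affricate), /ɟ/ (voiced palatal stop), /ɖ/ (voiced retroflex stop), /ɣ/ (voiced velar fricative) satisfy every feature; every other segment in the inventory fails at least one.

ð, dʒ, dz, ɟ, ɖ, ɣ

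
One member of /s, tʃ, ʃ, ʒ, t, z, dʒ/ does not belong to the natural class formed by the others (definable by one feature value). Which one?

t

[strident] groups all but one: /ʒ, z, tʃ, ʃ, dʒ, s/ share [+strident] while /t/ (voiceless alveolar stop) alone is [-strident]. Removing any other segment would not leave a single-feature class that excludes it.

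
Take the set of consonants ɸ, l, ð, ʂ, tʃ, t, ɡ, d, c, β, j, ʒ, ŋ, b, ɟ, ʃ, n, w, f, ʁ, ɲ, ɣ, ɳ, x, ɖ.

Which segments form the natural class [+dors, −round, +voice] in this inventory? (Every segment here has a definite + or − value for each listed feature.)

ɡ, j, ŋ, ɟ, ʁ, ɲ, ɣ

Checking each segment against [+dorsal], [−round], [+voice]: /ɡ/ (voiced velar stop), /j/ (palatal glide), /ŋ/ (velar nasal), /ɟ/ (voiced palatal stop), /ʁ/ (voiced uvular fricative), /ɲ/ (palatal nasal), among others, satisfy every feature; every other segment in the inventory fails at least one.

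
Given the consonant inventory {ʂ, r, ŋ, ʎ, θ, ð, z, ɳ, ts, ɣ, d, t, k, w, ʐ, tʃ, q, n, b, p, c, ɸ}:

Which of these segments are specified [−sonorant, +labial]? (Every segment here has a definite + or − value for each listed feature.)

b, p, ɸ

Checking each segment against [−sonorant], [+labial]: /b/ (voiced bilabial stop), /p/ (voiceless bilabial stop), /ɸ/ (voiceless bilabial fricative) satisfy every feature; every other segment in the inventory fails at least one.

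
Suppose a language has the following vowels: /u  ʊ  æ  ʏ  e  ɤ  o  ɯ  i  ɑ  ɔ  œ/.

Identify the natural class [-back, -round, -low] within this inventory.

Checking each segment against [-back], [-round], [-low]: /e/ (mid front unrounded tense vowel), /i/ (high front unrounded tense vowel) satisfy every feature; every other segment in the inventory fails at least one.

e, i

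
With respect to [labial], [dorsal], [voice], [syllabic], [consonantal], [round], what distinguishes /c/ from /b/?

[voice], [labial], [dorsal]

/c/ is the voiceless palatal stop and /b/ is the voiced bilabial stop. Both are [−syllabic], [+consonantal], [−round]. /c/ is [−voice] while /b/ is [+voice]; /c/ is [−labial] while /b/ is [+labial]; /c/ is [+dorsal] while /b/ is [−dorsal], so the distinguishing features are [voice], [labial], [dorsal].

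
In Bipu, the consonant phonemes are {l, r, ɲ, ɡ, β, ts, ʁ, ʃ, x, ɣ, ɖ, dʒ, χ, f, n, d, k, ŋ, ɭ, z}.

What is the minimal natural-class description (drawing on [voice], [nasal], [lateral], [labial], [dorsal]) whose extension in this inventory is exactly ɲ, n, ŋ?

The target set is precisely the extension of [+nasal] in this inventory.

[+nasal]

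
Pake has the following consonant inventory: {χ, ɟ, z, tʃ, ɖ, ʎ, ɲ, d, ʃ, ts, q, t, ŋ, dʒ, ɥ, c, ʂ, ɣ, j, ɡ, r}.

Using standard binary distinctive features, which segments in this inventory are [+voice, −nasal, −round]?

ɟ, z, ɖ, ʎ, d, dʒ, ɣ, j, ɡ, r

The [+voice] segments are /ɟ, z, ɖ, ʎ, ɲ, d, ŋ, dʒ, ɥ, ɣ, j, ɡ, r/.
Of those, [−nasal] gives /ɟ, z, ɖ, ʎ, d, dʒ, ɥ, ɣ, j, ɡ, r/.
Then [−round] leaves /ɟ, z, ɖ, ʎ, d, dʒ, ɣ, j, ɡ, r/.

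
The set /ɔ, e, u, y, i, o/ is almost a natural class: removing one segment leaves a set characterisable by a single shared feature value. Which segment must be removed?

The remaining segments after removing /ɔ/ share [+tense]; /ɔ/ (mid back rounded lax vowel) is [-tense]. For every other candidate removal, the leftover set fails to share any single feature value that the removed segment lacks.

ɔ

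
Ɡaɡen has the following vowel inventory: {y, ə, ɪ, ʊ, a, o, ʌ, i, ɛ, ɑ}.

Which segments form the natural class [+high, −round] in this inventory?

ɪ, i

The [+high] segments are /y, ɪ, ʊ, i/.
Among these, [−round] leaves /ɪ, i/.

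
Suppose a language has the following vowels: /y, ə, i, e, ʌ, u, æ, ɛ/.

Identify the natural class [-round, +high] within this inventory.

i

Among the inventory, the [-round] segments are /ə, i, e, ʌ, æ, ɛ/.
Intersecting with [+high] leaves /i/.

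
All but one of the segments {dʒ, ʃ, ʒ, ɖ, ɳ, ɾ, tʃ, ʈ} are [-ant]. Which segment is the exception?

ɾ

/ɾ/ is the alveolar tap, which is [+anterior]; the rest — /ɳ, tʃ, dʒ, ʒ, ɖ, ʃ, ʈ/ — are [-anterior].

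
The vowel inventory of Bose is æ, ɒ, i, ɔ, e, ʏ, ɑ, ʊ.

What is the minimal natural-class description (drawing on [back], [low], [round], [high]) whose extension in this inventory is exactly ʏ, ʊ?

Every target segment is [+high], [+round]; each remaining inventory member fails at least one of these. Each conjunct is needed — [+round] alone would also admit /ɒ, ɔ/; [+high] alone would also admit /i/ — and no other single listed feature has exactly this extension, so two is the minimum.

[+high, +round]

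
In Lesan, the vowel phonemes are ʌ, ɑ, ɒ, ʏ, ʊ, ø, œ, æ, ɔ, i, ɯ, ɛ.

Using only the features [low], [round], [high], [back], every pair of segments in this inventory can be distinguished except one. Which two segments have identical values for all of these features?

ø, œ

On the given features, /ø/ and /œ/ have an identical profile: [−low], [+round], [−high], [−back]. No other two segments in the inventory coincide on all 4 features. (They do differ in [tense], which is not among the given features.)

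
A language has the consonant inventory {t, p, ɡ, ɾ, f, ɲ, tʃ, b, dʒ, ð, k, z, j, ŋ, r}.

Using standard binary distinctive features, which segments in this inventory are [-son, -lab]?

t, ɡ, tʃ, dʒ, ð, k, z

Checking each segment against [-sonorant], [-labial]: /t/ (voiceless alveolar stop), /ɡ/ (voiced velar stop), /tʃ/ (voiceless postalveolar affricate), /dʒ/ (voiced postalveolar affricate), /ð/ (voiced dental fricative), /k/ (voiceless velar stop), among others, satisfy every feature; every other segment in the inventory fails at least one.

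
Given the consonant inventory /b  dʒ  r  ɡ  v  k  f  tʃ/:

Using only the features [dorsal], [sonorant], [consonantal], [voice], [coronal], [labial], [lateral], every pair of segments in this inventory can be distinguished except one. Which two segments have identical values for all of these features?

b, v

Both /b/ and /v/ are [-dorsal], [-sonorant], [+consonantal], [+voice], [-coronal], [+labial], [-lateral]. Since the list omits [continuant] — which does distinguish the voiced bilabial stop from the voiced labiodental fricative — this pair collapses; all other pairs remain distinct.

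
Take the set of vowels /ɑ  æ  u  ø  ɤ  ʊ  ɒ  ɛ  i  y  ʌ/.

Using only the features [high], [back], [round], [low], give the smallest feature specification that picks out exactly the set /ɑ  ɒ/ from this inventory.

[+low, +back]

/ɑ, ɒ/ are all [+low], [+back], and no other segment in the inventory matches both values. Dropping any one of them over-generates: [+back] alone would also admit /u, ɤ, ʊ, ʌ/; [+low] alone would also admit /æ/. No other single listed feature picks out exactly this set either, so fewer than two features will not do.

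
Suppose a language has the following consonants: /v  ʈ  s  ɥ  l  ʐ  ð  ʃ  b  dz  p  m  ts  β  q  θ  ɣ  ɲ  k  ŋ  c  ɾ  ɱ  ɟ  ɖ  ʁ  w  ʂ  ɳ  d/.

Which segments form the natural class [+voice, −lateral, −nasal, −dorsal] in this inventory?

v, ʐ, ð, b, dz, β, ɾ, ɖ, d

Checking each segment against [+voice], [−lateral], [−nasal], [−dorsal]: /v/ (voiced labiodental fricative), /ʐ/ (voiced retroflex fricative), /ð/ (voiced dental fricative), /b/ (voiced bilabial stop), /dz/ (voiced alveolar affricate), /β/ (voiced bilabial fricative), among others, satisfy every feature; every other segment in the inventory fails at least one.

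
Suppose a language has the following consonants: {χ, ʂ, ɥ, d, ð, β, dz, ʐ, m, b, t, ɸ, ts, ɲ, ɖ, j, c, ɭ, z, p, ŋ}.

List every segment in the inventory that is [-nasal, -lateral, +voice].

ɥ, d, ð, β, dz, ʐ, b, ɖ, j, z

Checking each segment against [-nasal], [-lateral], [+voice]: /ɥ/ (labial-palatal glide), /d/ (voiced alveolar stop), /ð/ (voiced dental fricative), /β/ (voiced bilabial fricative), /dz/ (voiced alveolar affricate), /ʐ/ (voiced retroflex fricative), among others, satisfy every feature; every other segment in the inventory fails at least one.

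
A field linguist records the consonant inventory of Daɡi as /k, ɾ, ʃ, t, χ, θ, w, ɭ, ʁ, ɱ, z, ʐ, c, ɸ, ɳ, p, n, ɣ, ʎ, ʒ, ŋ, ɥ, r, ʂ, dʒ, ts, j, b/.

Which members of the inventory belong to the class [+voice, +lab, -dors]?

ɱ, b

The [+voice] segments are /ɾ, w, ɭ, ʁ, ɱ, z, ʐ, ɳ, n, ɣ, ʎ, ʒ, ŋ, ɥ, r, dʒ, j, b/.
Intersecting with [+labial] gives /w, ɱ, ɥ, b/.
Of those, [-dorsal] leaves /ɱ, b/.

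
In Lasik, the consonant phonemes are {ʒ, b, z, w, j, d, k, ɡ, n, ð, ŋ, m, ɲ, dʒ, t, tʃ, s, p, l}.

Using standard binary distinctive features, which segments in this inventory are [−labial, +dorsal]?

Eliminate segments failing any feature: /ʒ, z, d, n, ð, dʒ, t, tʃ, s, l/ are [−dorsal]; /b, w, m, p/ are [+labial]. The remaining /j, k, ɡ, ŋ, ɲ/ satisfy [−labial], [+dorsal].

j, k, ɡ, ŋ, ɲ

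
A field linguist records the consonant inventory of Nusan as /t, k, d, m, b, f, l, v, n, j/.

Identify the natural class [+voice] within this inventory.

d, m, b, l, v, n, j

The feature [voice] marks segments produced with vocal-fold vibration. In this inventory /d, m, b, l, v, n, j/ have that property, so they are [+voice]; /t, k, f/ are [-voice].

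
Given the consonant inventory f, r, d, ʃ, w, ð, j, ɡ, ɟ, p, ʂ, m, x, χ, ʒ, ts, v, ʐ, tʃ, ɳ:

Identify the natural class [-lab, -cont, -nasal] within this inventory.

Checking each segment against [-labial], [-continuant], [-nasal]: /d/ (voiced alveolar stop), /ɡ/ (voiced velar stop), /ɟ/ (voiced palatal stop), /ts/ (voiceless alveolar affricate), /tʃ/ (voiceless postalveolar affricate) satisfy every feature; every other segment in the inventory fails at least one.

d, ɡ, ɟ, ts, tʃ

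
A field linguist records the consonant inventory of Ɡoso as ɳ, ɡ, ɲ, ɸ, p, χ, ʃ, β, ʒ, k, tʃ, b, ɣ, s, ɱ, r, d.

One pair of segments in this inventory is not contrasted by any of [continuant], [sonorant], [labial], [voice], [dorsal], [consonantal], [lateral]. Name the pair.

Both /s/ and /ʃ/ are [+continuant], [−sonorant], [−labial], [−voice], [−dorsal], [+consonantal], [−lateral]. Since the list omits [anterior] and [distributed] — which do distinguish the voiceless alveolar fricative from the voiceless postalveolar fricative — this pair collapses; all other pairs remain distinct.

s, ʃ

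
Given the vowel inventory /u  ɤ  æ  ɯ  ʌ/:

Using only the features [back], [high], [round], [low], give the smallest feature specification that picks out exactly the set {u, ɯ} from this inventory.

The target set is precisely the extension of [+high] in this inventory.

[+high]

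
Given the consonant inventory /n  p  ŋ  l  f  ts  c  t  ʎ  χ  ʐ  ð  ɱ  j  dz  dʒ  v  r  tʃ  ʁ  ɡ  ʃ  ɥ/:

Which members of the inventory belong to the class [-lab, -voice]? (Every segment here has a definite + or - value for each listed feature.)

ts, c, t, χ, tʃ, ʃ

The [-labial] segments are /n, ŋ, l, ts, c, t, ʎ, χ, ʐ, ð, j, dz, dʒ, r, tʃ, ʁ, ɡ, ʃ/.
Then [-voice] leaves /ts, c, t, χ, tʃ, ʃ/.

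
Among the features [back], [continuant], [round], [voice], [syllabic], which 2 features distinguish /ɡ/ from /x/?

/ɡ/ is the voiced velar stop and /x/ is the voiceless velar fricative. Both are [+back], [−round], [−syllabic]. /ɡ/ is [+voice] while /x/ is [−voice]; /ɡ/ is [−continuant] while /x/ is [+continuant], so the distinguishing features are [voice], [continuant].

[voice], [continuant]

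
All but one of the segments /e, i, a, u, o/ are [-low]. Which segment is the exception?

a

/a/ is the low unrounded vowel, which is [+low]; the rest — /i, e, u, o/ — are [-low].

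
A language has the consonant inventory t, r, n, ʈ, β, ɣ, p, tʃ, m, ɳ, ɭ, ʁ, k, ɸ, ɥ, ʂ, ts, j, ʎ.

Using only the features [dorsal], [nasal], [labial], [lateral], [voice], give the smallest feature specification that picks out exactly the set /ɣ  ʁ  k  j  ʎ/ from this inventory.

Every target segment is [-labial], [+dorsal]; each remaining inventory member fails at least one of these. Each conjunct is needed — [+dorsal] alone would also admit /ɥ/; [-labial] alone would also admit /t, r, n, ʈ, …/ — and no other single listed feature has exactly this extension, so two is the minimum.

[-labial, +dorsal]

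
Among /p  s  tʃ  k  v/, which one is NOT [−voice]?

Every segment except /v/ is [−voice]. /v/ (voiced labiodental fricative) is [+voice], so it is the exception.

v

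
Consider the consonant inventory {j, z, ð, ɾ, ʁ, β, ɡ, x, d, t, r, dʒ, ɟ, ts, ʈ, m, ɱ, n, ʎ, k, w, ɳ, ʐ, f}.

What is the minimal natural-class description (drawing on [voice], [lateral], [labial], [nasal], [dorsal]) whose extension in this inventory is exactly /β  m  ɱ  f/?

Every target segment is [+labial], [−dorsal]; each remaining inventory member fails at least one of these. Each conjunct is needed — [−dorsal] alone would also admit /z, ð, ɾ, d, …/; [+labial] alone would also admit /w/ — and no other single listed feature has exactly this extension, so two is the minimum.

[+labial, −dorsal]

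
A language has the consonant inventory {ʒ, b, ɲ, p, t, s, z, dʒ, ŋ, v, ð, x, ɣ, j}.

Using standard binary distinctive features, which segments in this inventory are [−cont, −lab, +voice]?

ɲ, dʒ, ŋ

Eliminate segments failing any feature: /ʒ, s, z, v, ð, x, ɣ, j/ are [+continuant]; /b, p/ are [+labial]; /t/ is [−voice]. The remaining /ɲ, dʒ, ŋ/ satisfy [−continuant], [−labial], [+voice].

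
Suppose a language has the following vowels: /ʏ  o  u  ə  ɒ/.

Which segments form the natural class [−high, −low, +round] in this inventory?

Checking each segment against [−high], [−low], [+round]: /o/ (mid back rounded tense vowel) satisfies every feature; every other segment in the inventory fails at least one.

o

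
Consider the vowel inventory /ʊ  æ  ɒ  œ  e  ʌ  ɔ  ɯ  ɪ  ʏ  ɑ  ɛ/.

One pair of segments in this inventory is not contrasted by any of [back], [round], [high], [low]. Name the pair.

e, ɛ

On the given features, /e/ and /ɛ/ have an identical profile: [-back], [-round], [-high], [-low]. No other two segments in the inventory coincide on all 4 features. (They do differ in [tense], which is not among the given features.)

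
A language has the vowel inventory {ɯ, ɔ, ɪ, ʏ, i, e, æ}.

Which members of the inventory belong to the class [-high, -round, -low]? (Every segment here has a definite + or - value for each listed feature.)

Eliminate segments failing any feature: /ɯ, ɪ, ʏ, i/ are [+high]; /ɔ/ is [+round]; /æ/ is [+low]. The remaining /e/ satisfy [-high], [-round], [-low].

e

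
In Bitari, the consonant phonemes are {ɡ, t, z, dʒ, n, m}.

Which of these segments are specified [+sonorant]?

The [+sonorant] segments here are /n, m/; the remaining /ɡ, t, z, dʒ/ are [−sonorant].

n, m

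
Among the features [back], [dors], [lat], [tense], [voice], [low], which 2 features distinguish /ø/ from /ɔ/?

The two segments share [+dorsal], [-lateral], [+voice], [-low]. The only features from the list on which they differ: /ø/ is [-back] while /ɔ/ is [+back]; /ø/ is [+tense] while /ɔ/ is [-tense].

[back], [tense]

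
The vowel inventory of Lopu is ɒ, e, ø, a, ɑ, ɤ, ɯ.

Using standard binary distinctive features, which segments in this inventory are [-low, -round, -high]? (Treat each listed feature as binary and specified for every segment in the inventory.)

Checking each segment against [-low], [-round], [-high]: /e/ (mid front unrounded tense vowel), /ɤ/ (mid back unrounded tense vowel) satisfy every feature; every other segment in the inventory fails at least one.

e, ɤ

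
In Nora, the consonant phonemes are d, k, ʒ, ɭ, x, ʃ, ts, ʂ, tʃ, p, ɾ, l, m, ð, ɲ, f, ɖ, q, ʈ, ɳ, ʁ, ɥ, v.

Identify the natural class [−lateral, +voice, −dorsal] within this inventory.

d, ʒ, ɾ, m, ð, ɖ, ɳ, v

Checking each segment against [−lateral], [+voice], [−dorsal]: /d/ (voiced alveolar stop), /ʒ/ (voiced postalveolar fricative), /ɾ/ (alveolar tap), /m/ (bilabial nasal), /ð/ (voiced dental fricative), /ɖ/ (voiced retroflex stop), among others, satisfy every feature; every other segment in the inventory fails at least one.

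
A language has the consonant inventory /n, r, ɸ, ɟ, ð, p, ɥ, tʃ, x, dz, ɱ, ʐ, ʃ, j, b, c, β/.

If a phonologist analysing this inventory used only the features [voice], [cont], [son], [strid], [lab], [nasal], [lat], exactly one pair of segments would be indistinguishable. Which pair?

r, j

/r/ (alveolar trill) and /j/ (palatal glide) are both [+voice], [+continuant], [+sonorant], [−strident], [−labial], [−nasal], [−lateral], so none of the listed features separates them. (They do differ in [dorsal], which is not among the given features.) Every other pair in the inventory differs on at least one listed feature.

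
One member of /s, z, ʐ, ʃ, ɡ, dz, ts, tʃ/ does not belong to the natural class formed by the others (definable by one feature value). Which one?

/s, dz, ts, ʃ, z, tʃ, ʐ/ are all [+strident], but /ɡ/ (voiced velar stop) is [-strident]. No other single segment can be removed to leave a set sharing one feature value that the removed segment lacks, so /ɡ/ is the odd one out.

ɡ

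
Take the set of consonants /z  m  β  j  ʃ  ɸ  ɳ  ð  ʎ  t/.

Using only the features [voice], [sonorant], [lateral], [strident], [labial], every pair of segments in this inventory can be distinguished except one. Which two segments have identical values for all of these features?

ɳ, j

Both /ɳ/ and /j/ are [+voice], [+sonorant], [−lateral], [−strident], [−labial]. Since the list omits [nasal], [continuant] and [dorsal] — which do distinguish the retroflex nasal from the palatal glide — this pair collapses; all other pairs remain distinct.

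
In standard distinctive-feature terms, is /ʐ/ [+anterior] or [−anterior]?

[−anterior]

As the voiced retroflex fricative, /ʐ/ is [−anterior].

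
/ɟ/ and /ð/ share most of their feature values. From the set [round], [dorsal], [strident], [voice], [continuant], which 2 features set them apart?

[continuant], [dorsal]

/ɟ/ (voiced palatal stop) and /ð/ (voiced dental fricative) agree on [−round], [−strident], [+voice]. They differ on [continuant] (/ɟ/ [−], /ð/ [+]), [dorsal] (/ɟ/ [+], /ð/ [−]).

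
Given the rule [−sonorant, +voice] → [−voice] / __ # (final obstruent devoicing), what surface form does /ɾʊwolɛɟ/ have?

[ɾʊwolɛc]

/ɟ/ satisfies [−sonorant, +voice] and sits in __ #. The [−voice] counterpart of the voiced palatal stop is /c/. Other segments in /ɾʊwolɛɟ/ either fail the structural description or are not in the environment, so the surface form is [ɾʊwolɛc].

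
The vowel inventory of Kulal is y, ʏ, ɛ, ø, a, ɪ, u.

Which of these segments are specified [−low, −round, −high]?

ɛ

Checking each segment against [−low], [−round], [−high]: /ɛ/ (mid front unrounded lax vowel) satisfies every feature; every other segment in the inventory fails at least one.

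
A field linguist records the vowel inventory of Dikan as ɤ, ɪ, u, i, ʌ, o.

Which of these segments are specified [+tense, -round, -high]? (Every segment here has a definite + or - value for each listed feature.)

ɤ

First, the [+tense] segments are /ɤ, u, i, o/.
Among these, [-round] gives /ɤ, i/.
Intersecting with [-high] leaves /ɤ/.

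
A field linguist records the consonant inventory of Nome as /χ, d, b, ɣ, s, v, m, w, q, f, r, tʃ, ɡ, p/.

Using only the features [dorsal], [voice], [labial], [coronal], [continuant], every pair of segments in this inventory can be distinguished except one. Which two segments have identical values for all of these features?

b, m

On the given features, /b/ and /m/ have an identical profile: [-dorsal], [+voice], [+labial], [-coronal], [-continuant]. No other two segments in the inventory coincide on all 5 features. (They do differ in [sonorant] and [nasal], which are not among the given features.)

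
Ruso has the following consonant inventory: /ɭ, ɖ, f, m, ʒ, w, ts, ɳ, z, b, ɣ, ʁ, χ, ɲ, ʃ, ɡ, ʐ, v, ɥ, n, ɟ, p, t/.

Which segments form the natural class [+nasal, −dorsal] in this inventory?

Checking each segment against [+nasal], [−dorsal]: /m/ (bilabial nasal), /ɳ/ (retroflex nasal), /n/ (alveolar nasal) satisfy every feature; every other segment in the inventory fails at least one.

m, ɳ, n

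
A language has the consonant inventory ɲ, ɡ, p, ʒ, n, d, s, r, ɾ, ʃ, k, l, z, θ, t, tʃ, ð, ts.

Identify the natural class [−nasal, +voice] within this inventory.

First, the [−nasal] segments are /ɡ, p, ʒ, d, s, r, ɾ, ʃ, k, l, z, θ, t, tʃ, ð, ts/.
Then [+voice] leaves /ɡ, ʒ, d, r, ɾ, l, z, ð/.

ɡ, ʒ, d, r, ɾ, l, z, ð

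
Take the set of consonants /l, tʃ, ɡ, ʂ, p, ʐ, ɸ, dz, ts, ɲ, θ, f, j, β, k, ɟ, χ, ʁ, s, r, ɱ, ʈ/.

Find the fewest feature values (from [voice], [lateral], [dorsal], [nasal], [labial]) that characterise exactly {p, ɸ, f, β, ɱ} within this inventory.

[+labial]

The target set is precisely the extension of [+labial] in this inventory.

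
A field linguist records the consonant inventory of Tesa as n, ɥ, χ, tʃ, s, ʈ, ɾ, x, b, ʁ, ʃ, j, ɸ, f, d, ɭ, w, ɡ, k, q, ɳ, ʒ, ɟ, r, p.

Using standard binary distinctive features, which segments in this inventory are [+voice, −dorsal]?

n, ɾ, b, d, ɭ, ɳ, ʒ, r

First, the [+voice] segments are /n, ɥ, ɾ, b, ʁ, j, d, ɭ, w, ɡ, ɳ, ʒ, ɟ, r/.
Among these, [−dorsal] leaves /n, ɾ, b, d, ɭ, ɳ, ʒ, r/.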